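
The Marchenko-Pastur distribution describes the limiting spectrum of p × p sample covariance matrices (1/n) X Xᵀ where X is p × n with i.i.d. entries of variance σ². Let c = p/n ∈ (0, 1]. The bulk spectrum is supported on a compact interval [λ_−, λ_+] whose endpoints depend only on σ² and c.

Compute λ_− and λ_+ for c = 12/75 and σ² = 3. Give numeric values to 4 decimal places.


c = 12/75 = 0.160000; √c = 0.400000.
λ_− = σ² (1 − √c)² = 3 · (1 − 0.400000)² = 3 · (0.600000)² = 1.080000.
λ_+ = σ² (1 + √c)² = 3 · (1 + 0.400000)² = 3 · (1.400000)² = 5.880000.

Rounded to 4 decimal places: λ_− ≈ 1.0800, λ_+ ≈ 5.8800.


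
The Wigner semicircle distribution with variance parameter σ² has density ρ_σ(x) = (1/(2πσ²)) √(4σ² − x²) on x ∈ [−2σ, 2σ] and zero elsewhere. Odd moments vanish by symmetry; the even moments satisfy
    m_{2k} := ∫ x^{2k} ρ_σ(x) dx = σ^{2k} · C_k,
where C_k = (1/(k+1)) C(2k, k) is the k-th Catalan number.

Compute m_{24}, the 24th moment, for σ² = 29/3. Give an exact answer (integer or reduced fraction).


By the scaled semicircle moment identity, m_{2k} = σ^{2k} · C_k with k = 12.
C_12 = (1/(k+1)) · C(2k, k) = (1/13) · C(24, 12) = (1/13) · 2704156 = 208012.
σ^{2k} = (σ²)^k = (29/3)^12 = 353814783205469041/531441.

Therefore m_{24} = σ^{24} · C_12 = (353814783205469041/531441) · 208012 = 73597720684136026156492/531441.


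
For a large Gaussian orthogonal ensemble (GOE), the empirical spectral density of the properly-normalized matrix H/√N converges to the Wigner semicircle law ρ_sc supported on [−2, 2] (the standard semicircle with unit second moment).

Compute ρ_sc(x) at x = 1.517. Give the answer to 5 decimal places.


ρ_sc(x) = (1/(2π)) √(4 − x²). With x = 1.517:
  4 − x² = 4 − (1.517)² = 4 − 2.301289 = 1.698711.
  √(4 − x²) = 1.303346.
  1/(2π) = 0.159155.
  ρ_sc(1.517) = 0.159155 · 1.303346 = 0.207434.

Rounded to 5 decimal places: ρ_sc(1.517) ≈ 0.20743.


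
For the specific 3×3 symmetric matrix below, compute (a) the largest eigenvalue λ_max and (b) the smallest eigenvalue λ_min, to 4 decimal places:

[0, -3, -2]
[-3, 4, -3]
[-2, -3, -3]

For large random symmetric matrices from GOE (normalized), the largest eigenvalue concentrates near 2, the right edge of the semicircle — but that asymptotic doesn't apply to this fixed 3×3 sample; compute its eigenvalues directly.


Since M is real symmetric, all three eigenvalues are real; they are the roots of det(λI − M) = λ³ − (tr M) λ² + s λ − det M, where s is the sum of the principal 2×2 minors.
tr M = 0 + 4 + (-3) = 1.
s = (0·4 − (-3)²) + (0·(-3) − (-2)²) + (4·(-3) − (-3)²) = -9 + (-4) + (-21) = -34.
det M (expand along row 1) = 0·(-21) − (-3)·3 + (-2)·17 = -25.
Characteristic polynomial: λ³ − λ² − 34λ + 25 = 0.
Substitute λ = y + (tr M)/3 = y + 0.333333 to remove the quadratic term: y³ + p·y + q = 0 with p = s − (tr M)²/3 = -34.333333 and q = −2(tr M)³/27 + (tr M)·s/3 − det M = 13.592593.
Three real roots ⇒ use the trigonometric (Viète) form: r = 2√(−p/3) = 6.765928, φ = arccos(3q/(p·r)) = arccos(-0.175542) = 1.747252 rad.
y_k = r·cos(φ/3 − 2πk/3) for k = 0, 1, 2 gives y = 5.650466, 0.397733, -6.048199.
λ_k = y_k + 0.333333 gives λ = 5.9838, 0.7311, -5.7149 (check: the sum is 1.0000 = tr M).

Hence λ_max = 5.9838 and λ_min = -5.7149.


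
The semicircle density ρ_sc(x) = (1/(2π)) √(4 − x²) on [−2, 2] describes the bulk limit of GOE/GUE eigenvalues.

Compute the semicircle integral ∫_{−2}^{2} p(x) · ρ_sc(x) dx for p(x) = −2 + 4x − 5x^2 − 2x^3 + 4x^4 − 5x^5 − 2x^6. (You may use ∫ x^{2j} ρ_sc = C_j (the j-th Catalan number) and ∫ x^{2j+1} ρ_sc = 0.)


Write p(x) = Σ a_i x^i, split into monomials and integrate each against ρ_sc separately.
Using ∫ x^{2j} ρ_sc = C_j = (1/(j+1)) C(2j, j) (Catalan numbers) and ∫ x^{2j+1} ρ_sc = 0 (odd monomials vanish by symmetry):
  i = 0 (even): a_0 · C_{0} = -2 · 1 = -2
  i = 1 (odd): ∫ x^1 ρ_sc = 0 (vanishes)
  i = 2 (even): a_2 · C_{1} = -5 · 1 = -5
  i = 3 (odd): ∫ x^3 ρ_sc = 0 (vanishes)
  i = 4 (even): a_4 · C_{2} = 4 · 2 = 8
  i = 5 (odd): ∫ x^5 ρ_sc = 0 (vanishes)
  i = 6 (even): a_6 · C_{3} = -2 · 5 = -10

Summing the contributions: ∫_{−2}^{2} p(x) ρ_sc(x) dx = (-2) + (-5) + 8 + (-10) = -9.


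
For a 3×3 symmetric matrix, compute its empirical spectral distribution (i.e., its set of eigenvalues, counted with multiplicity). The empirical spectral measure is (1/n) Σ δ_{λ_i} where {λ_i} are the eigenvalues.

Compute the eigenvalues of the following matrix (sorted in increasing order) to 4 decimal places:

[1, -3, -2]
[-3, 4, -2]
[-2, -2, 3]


Since M is real symmetric, all three eigenvalues are real; they are the roots of det(λI − M) = λ³ − (tr M) λ² + s λ − det M, where s is the sum of the principal 2×2 minors.
tr M = 1 + 4 + 3 = 8.
s = (1·4 − (-3)²) + (1·3 − (-2)²) + (4·3 − (-2)²) = -5 + (-1) + 8 = 2.
det M (expand along row 1) = 1·8 − (-3)·(-13) + (-2)·14 = -59.
Characteristic polynomial: λ³ − 8λ² + 2λ + 59 = 0.
Substitute λ = y + (tr M)/3 = y + 2.666667 to remove the quadratic term: y³ + p·y + q = 0 with p = s − (tr M)²/3 = -19.333333 and q = −2(tr M)³/27 + (tr M)·s/3 − det M = 26.407407.
Three real roots ⇒ use the trigonometric (Viète) form: r = 2√(−p/3) = 5.077182, φ = arccos(3q/(p·r)) = arccos(-0.807082) = 2.509989 rad.
y_k = r·cos(φ/3 − 2πk/3) for k = 0, 1, 2 gives y = 3.401427, 1.563647, -4.965075.
λ_k = y_k + 2.666667 gives λ = 6.0681, 4.2303, -2.2984 (check: the sum is 8.0000 = tr M).

Eigenvalues sorted in increasing order: [-2.2984, 4.2303, 6.0681].


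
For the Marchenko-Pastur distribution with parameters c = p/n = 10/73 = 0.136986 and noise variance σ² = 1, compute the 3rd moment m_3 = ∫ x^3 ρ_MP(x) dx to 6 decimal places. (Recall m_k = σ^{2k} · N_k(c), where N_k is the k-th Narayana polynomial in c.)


E[X³] = σ⁶ (1 + 3c + c²) (third MP moment). With σ² = 1 (so σ⁶ = 1) and c = 10/73 = 0.136986: E[X³] = 1 · (1 + 3·0.136986 + (0.136986)²) = 1 · 1.429724.

So E[X^3] = 1.429724.


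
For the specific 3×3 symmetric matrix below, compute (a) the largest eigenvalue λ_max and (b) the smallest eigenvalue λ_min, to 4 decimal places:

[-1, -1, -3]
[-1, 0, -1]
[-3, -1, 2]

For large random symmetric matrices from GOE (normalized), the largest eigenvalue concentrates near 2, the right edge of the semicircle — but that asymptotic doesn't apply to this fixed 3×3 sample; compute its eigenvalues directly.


Since M is real symmetric, all three eigenvalues are real; they are the roots of det(λI − M) = λ³ − (tr M) λ² + s λ − det M, where s is the sum of the principal 2×2 minors.
tr M = -1 + 0 + 2 = 1.
s = ((-1)·0 − (-1)²) + ((-1)·2 − (-3)²) + (0·2 − (-1)²) = -1 + (-11) + (-1) = -13.
det M (expand along row 1) = (-1)·(-1) − (-1)·(-5) + (-3)·1 = -7.
Characteristic polynomial: λ³ − λ² − 13λ + 7 = 0.
Substitute λ = y + (tr M)/3 = y + 0.333333 to remove the quadratic term: y³ + p·y + q = 0 with p = s − (tr M)²/3 = -13.333333 and q = −2(tr M)³/27 + (tr M)·s/3 − det M = 2.592593.
Three real roots ⇒ use the trigonometric (Viète) form: r = 2√(−p/3) = 4.216370, φ = arccos(3q/(p·r)) = arccos(-0.138350) = 1.709591 rad.
y_k = r·cos(φ/3 − 2πk/3) for k = 0, 1, 2 gives y = 3.550076, 0.195001, -3.745077.
λ_k = y_k + 0.333333 gives λ = 3.8834, 0.5283, -3.4117 (check: the sum is 1.0000 = tr M).

Hence λ_max = 3.8834 and λ_min = -3.4117.


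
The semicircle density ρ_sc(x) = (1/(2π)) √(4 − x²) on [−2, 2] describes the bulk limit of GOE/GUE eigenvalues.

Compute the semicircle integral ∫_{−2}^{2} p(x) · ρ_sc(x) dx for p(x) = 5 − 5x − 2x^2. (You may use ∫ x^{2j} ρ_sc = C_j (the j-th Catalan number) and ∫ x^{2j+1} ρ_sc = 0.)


Write p(x) = Σ a_i x^i, split into monomials and integrate each against ρ_sc separately.
Using ∫ x^{2j} ρ_sc = C_j = (1/(j+1)) C(2j, j) (Catalan numbers) and ∫ x^{2j+1} ρ_sc = 0 (odd monomials vanish by symmetry):
  i = 0 (even): a_0 · C_{0} = 5 · 1 = 5
  i = 1 (odd): ∫ x^1 ρ_sc = 0 (vanishes)
  i = 2 (even): a_2 · C_{1} = -2 · 1 = -2

Summing the contributions: ∫_{−2}^{2} p(x) ρ_sc(x) dx = 5 + (-2) = 3.


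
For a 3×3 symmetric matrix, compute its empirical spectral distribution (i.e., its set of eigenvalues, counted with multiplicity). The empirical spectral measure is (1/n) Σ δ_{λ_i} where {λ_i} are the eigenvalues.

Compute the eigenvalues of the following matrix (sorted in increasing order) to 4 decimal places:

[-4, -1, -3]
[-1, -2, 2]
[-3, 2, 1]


Since M is real symmetric, all three eigenvalues are real; they are the roots of det(λI − M) = λ³ − (tr M) λ² + s λ − det M, where s is the sum of the principal 2×2 minors.
tr M = -4 + (-2) + 1 = -5.
s = ((-4)·(-2) − (-1)²) + ((-4)·1 − (-3)²) + ((-2)·1 − 2²) = 7 + (-13) + (-6) = -12.
det M (expand along row 1) = (-4)·(-6) − (-1)·5 + (-3)·(-8) = 53.
Characteristic polynomial: λ³ + 5λ² − 12λ − 53 = 0.
Substitute λ = y + (tr M)/3 = y − 1.666667 to remove the quadratic term: y³ + p·y + q = 0 with p = s − (tr M)²/3 = -20.333333 and q = −2(tr M)³/27 + (tr M)·s/3 − det M = -23.740741.
Three real roots ⇒ use the trigonometric (Viète) form: r = 2√(−p/3) = 5.206833, φ = arccos(3q/(p·r)) = arccos(0.672718) = 0.832920 rad.
y_k = r·cos(φ/3 − 2πk/3) for k = 0, 1, 2 gives y = 5.007437, -1.267793, -3.739644.
λ_k = y_k − 1.666667 gives λ = 3.3408, -2.9345, -5.4063 (check: the sum is -5.0000 = tr M).

Eigenvalues sorted in increasing order: [-5.4063, -2.9345, 3.3408].


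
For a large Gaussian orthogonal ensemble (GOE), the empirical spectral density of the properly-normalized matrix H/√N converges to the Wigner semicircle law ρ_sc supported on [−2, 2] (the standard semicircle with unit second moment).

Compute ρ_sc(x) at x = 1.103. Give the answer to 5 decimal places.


ρ_sc(x) = (1/(2π)) √(4 − x²). With x = 1.103:
  4 − x² = 4 − (1.103)² = 4 − 1.216609 = 2.783391.
  √(4 − x²) = 1.668350.
  1/(2π) = 0.159155.
  ρ_sc(1.103) = 0.159155 · 1.668350 = 0.265526.

Rounded to 5 decimal places: ρ_sc(1.103) ≈ 0.26553.


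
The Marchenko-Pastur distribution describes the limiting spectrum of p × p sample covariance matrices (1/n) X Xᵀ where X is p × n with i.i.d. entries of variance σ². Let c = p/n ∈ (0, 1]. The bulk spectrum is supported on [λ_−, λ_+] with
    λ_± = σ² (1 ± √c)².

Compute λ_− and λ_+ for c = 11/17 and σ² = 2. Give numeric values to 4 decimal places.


c = 11/17 = 0.647059; √c = 0.804400.
λ_− = σ² (1 − √c)² = 2 · (1 − 0.804400)² = 2 · (0.195600)² = 0.076519.
λ_+ = σ² (1 + √c)² = 2 · (1 + 0.804400)² = 2 · (1.804400)² = 6.511716.

Rounded to 4 decimal places: λ_− ≈ 0.0765, λ_+ ≈ 6.5117.


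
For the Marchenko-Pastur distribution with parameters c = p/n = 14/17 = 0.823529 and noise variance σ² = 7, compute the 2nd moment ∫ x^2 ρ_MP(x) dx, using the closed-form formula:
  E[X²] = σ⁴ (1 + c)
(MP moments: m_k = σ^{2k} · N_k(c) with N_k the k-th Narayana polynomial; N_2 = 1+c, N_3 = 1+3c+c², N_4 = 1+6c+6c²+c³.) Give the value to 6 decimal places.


E[X²] = σ⁴ (1 + c) (second MP moment). With σ² = 7 (so σ⁴ = 49) and c = 14/17 = 0.823529: E[X²] = 49 · (1 + 0.823529) = 49 · 1.823529.

So E[X^2] = 89.352941.


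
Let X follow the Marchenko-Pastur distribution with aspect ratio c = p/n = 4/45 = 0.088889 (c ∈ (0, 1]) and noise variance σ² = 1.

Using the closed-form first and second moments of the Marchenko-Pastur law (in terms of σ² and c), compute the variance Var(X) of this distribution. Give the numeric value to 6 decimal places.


Recall the MP moments m_1 = E[X] = σ² and m_2 = E[X²] = σ⁴ (1 + c).
m_1 = E[X] = σ² = 1, so m_1² = 1.
m_2 = E[X²] = σ⁴ (1 + c) = 1 · (1 + 0.088889) = 1 · 1.088889 = 1.088889.
(Note m_2 − m_1² simplifies to c · σ⁴ = 0.088889 · 1.)

Var(X) = m_2 − m_1² = 1.088889 − 1 = 0.088889.


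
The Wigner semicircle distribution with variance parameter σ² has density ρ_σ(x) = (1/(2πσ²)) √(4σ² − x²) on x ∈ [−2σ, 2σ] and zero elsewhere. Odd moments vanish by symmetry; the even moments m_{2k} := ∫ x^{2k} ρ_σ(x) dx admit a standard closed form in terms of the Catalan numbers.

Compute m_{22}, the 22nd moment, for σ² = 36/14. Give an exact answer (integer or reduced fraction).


By the scaled semicircle moment identity, m_{2k} = σ^{2k} · C_k with k = 11.
C_11 = (1/(k+1)) · C(2k, k) = (1/12) · C(22, 11) = (1/12) · 705432 = 58786.
σ^{2k} = (σ²)^k = (36/14)^11 = 64268410079232/1977326743.

Therefore m_{22} = σ^{22} · C_11 = (64268410079232/1977326743) · 58786 = 539726107845390336/282475249.


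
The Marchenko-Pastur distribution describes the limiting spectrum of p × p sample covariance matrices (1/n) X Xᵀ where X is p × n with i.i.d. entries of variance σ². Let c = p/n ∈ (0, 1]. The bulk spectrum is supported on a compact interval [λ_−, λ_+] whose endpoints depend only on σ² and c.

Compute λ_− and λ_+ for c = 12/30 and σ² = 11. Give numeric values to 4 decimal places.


c = 12/30 = 0.400000; √c = 0.632456.
λ_− = σ² (1 − √c)² = 11 · (1 − 0.632456)² = 11 · (0.367544)² = 1.485978.
λ_+ = σ² (1 + √c)² = 11 · (1 + 0.632456)² = 11 · (1.632456)² = 29.314022.

Rounded to 4 decimal places: λ_− ≈ 1.4860, λ_+ ≈ 29.3140.


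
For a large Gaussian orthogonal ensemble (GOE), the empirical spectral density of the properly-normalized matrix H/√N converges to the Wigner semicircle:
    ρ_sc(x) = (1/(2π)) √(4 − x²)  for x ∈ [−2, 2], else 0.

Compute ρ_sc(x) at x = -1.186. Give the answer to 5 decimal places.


ρ_sc(x) = (1/(2π)) √(4 − x²). With x = -1.186:
  4 − x² = 4 − (-1.186)² = 4 − 1.406596 = 2.593404.
  √(4 − x²) = 1.610405.
  1/(2π) = 0.159155.
  ρ_sc(-1.186) = 0.159155 · 1.610405 = 0.256304.

Rounded to 5 decimal places: ρ_sc(-1.186) ≈ 0.25630.


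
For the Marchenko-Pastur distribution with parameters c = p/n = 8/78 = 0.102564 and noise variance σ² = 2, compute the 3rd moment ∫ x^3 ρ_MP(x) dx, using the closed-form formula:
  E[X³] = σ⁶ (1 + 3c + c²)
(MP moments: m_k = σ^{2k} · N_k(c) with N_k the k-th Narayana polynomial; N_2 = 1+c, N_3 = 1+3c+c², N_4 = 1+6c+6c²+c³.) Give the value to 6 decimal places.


E[X³] = σ⁶ (1 + 3c + c²) (third MP moment). With σ² = 2 (so σ⁶ = 8) and c = 8/78 = 0.102564: E[X³] = 8 · (1 + 3·0.102564 + (0.102564)²) = 8 · 1.318212.

So E[X^3] = 10.545694.


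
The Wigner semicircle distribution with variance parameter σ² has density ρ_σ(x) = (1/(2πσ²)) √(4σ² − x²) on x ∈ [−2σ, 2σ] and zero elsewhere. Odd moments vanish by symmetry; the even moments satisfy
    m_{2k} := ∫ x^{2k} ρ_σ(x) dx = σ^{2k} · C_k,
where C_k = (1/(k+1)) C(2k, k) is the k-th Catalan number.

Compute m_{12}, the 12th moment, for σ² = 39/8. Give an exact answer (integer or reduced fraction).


By the scaled semicircle moment identity, m_{2k} = σ^{2k} · C_k with k = 6.
C_6 = (1/(k+1)) · C(2k, k) = (1/7) · C(12, 6) = (1/7) · 924 = 132.
σ^{2k} = (σ²)^k = (39/8)^6 = 3518743761/262144.

Therefore m_{12} = σ^{12} · C_6 = (3518743761/262144) · 132 = 116118544113/65536.


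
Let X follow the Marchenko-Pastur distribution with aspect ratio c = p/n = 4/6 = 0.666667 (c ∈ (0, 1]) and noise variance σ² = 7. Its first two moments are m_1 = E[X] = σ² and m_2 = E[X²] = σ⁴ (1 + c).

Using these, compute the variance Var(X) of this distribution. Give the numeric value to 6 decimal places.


m_1 = E[X] = σ² = 7, so m_1² = 49.
m_2 = E[X²] = σ⁴ (1 + c) = 49 · (1 + 0.666667) = 49 · 1.666667 = 81.666667.
(Note m_2 − m_1² simplifies to c · σ⁴ = 0.666667 · 49.)

Var(X) = m_2 − m_1² = 81.666667 − 49 = 32.666667.


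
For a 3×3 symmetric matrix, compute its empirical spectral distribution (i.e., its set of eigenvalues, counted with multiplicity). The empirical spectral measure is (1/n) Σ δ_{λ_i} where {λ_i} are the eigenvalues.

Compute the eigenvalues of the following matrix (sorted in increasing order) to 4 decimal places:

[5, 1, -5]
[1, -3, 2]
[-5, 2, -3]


Since M is real symmetric, all three eigenvalues are real; they are the roots of det(λI − M) = λ³ − (tr M) λ² + s λ − det M, where s is the sum of the principal 2×2 minors.
tr M = 5 + (-3) + (-3) = -1.
s = (5·(-3) − 1²) + (5·(-3) − (-5)²) + ((-3)·(-3) − 2²) = -16 + (-40) + 5 = -51.
det M (expand along row 1) = 5·5 − 1·7 + (-5)·(-13) = 83.
Characteristic polynomial: λ³ + λ² − 51λ − 83 = 0.
Substitute λ = y + (tr M)/3 = y − 0.333333 to remove the quadratic term: y³ + p·y + q = 0 with p = s − (tr M)²/3 = -51.333333 and q = −2(tr M)³/27 + (tr M)·s/3 − det M = -65.925926.
Three real roots ⇒ use the trigonometric (Viète) form: r = 2√(−p/3) = 8.273116, φ = arccos(3q/(p·r)) = arccos(0.465703) = 1.086368 rad.
y_k = r·cos(φ/3 − 2πk/3) for k = 0, 1, 2 gives y = 7.736579, -1.330114, -6.406466.
λ_k = y_k − 0.333333 gives λ = 7.4032, -1.6634, -6.7398 (check: the sum is -1.0000 = tr M).

Eigenvalues sorted in increasing order: [-6.7398, -1.6634, 7.4032].


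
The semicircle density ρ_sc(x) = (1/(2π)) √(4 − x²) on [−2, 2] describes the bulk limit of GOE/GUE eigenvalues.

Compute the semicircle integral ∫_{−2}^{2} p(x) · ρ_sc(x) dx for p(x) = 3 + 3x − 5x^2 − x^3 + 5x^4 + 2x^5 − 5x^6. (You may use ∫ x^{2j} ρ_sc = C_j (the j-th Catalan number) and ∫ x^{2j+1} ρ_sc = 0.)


Write p(x) = Σ a_i x^i, split into monomials and integrate each against ρ_sc separately.
Using ∫ x^{2j} ρ_sc = C_j = (1/(j+1)) C(2j, j) (Catalan numbers) and ∫ x^{2j+1} ρ_sc = 0 (odd monomials vanish by symmetry):
  i = 0 (even): a_0 · C_{0} = 3 · 1 = 3
  i = 1 (odd): ∫ x^1 ρ_sc = 0 (vanishes)
  i = 2 (even): a_2 · C_{1} = -5 · 1 = -5
  i = 3 (odd): ∫ x^3 ρ_sc = 0 (vanishes)
  i = 4 (even): a_4 · C_{2} = 5 · 2 = 10
  i = 5 (odd): ∫ x^5 ρ_sc = 0 (vanishes)
  i = 6 (even): a_6 · C_{3} = -5 · 5 = -25

Summing the contributions: ∫_{−2}^{2} p(x) ρ_sc(x) dx = 3 + (-5) + 10 + (-25) = -17.


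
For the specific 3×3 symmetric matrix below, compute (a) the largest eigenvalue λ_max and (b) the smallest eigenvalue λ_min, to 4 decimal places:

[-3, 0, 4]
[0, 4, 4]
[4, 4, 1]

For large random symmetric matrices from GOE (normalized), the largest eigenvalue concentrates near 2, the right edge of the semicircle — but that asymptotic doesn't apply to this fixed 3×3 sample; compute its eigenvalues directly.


Since M is real symmetric, all three eigenvalues are real; they are the roots of det(λI − M) = λ³ − (tr M) λ² + s λ − det M, where s is the sum of the principal 2×2 minors.
tr M = -3 + 4 + 1 = 2.
s = ((-3)·4 − 0²) + ((-3)·1 − 4²) + (4·1 − 4²) = -12 + (-19) + (-12) = -43.
det M (expand along row 1) = (-3)·(-12) − 0·(-16) + 4·(-16) = -28.
Characteristic polynomial: λ³ − 2λ² − 43λ + 28 = 0.
Substitute λ = y + (tr M)/3 = y + 0.666667 to remove the quadratic term: y³ + p·y + q = 0 with p = s − (tr M)²/3 = -44.333333 and q = −2(tr M)³/27 + (tr M)·s/3 − det M = -1.259259.
Three real roots ⇒ use the trigonometric (Viète) form: r = 2√(−p/3) = 7.688375, φ = arccos(3q/(p·r)) = arccos(0.011083) = 1.559713 rad.
y_k = r·cos(φ/3 − 2πk/3) for k = 0, 1, 2 gives y = 6.672485, -0.028405, -6.644080.
λ_k = y_k + 0.666667 gives λ = 7.3392, 0.6383, -5.9774 (check: the sum is 2.0000 = tr M).

Hence λ_max = 7.3392 and λ_min = -5.9774.


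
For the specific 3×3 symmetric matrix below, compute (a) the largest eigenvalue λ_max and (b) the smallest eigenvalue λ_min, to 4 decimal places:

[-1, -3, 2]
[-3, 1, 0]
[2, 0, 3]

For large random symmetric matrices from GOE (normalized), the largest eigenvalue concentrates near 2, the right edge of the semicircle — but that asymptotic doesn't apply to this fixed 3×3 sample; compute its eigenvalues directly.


Since M is real symmetric, all three eigenvalues are real; they are the roots of det(λI − M) = λ³ − (tr M) λ² + s λ − det M, where s is the sum of the principal 2×2 minors.
tr M = -1 + 1 + 3 = 3.
s = ((-1)·1 − (-3)²) + ((-1)·3 − 2²) + (1·3 − 0²) = -10 + (-7) + 3 = -14.
det M (expand along row 1) = (-1)·3 − (-3)·(-9) + 2·(-2) = -34.
Characteristic polynomial: λ³ − 3λ² − 14λ + 34 = 0.
Substitute λ = y + (tr M)/3 = y + 1.000000 to remove the quadratic term: y³ + p·y + q = 0 with p = s − (tr M)²/3 = -17.000000 and q = −2(tr M)³/27 + (tr M)·s/3 − det M = 18.000000.
Three real roots ⇒ use the trigonometric (Viète) form: r = 2√(−p/3) = 4.760952, φ = arccos(3q/(p·r)) = arccos(-0.667192) = 2.301229 rad.
y_k = r·cos(φ/3 − 2πk/3) for k = 0, 1, 2 gives y = 3.427613, 1.147767, -4.575380.
λ_k = y_k + 1.000000 gives λ = 4.4276, 2.1478, -3.5754 (check: the sum is 3.0000 = tr M).

Hence λ_max = 4.4276 and λ_min = -3.5754.


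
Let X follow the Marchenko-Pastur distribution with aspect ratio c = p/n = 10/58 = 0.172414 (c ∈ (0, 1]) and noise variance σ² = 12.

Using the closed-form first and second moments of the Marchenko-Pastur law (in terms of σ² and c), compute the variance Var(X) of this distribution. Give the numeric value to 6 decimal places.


Recall the MP moments m_1 = E[X] = σ² and m_2 = E[X²] = σ⁴ (1 + c).
m_1 = E[X] = σ² = 12, so m_1² = 144.
m_2 = E[X²] = σ⁴ (1 + c) = 144 · (1 + 0.172414) = 144 · 1.172414 = 168.827586.
(Note m_2 − m_1² simplifies to c · σ⁴ = 0.172414 · 144.)

Var(X) = m_2 − m_1² = 168.827586 − 144 = 24.827586.


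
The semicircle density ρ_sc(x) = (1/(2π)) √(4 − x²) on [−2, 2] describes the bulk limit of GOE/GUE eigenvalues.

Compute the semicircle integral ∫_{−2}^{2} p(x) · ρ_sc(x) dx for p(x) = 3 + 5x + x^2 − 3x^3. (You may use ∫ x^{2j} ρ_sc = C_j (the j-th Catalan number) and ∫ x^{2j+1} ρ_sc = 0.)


Write p(x) = Σ a_i x^i, split into monomials and integrate each against ρ_sc separately.
Using ∫ x^{2j} ρ_sc = C_j = (1/(j+1)) C(2j, j) (Catalan numbers) and ∫ x^{2j+1} ρ_sc = 0 (odd monomials vanish by symmetry):
  i = 0 (even): a_0 · C_{0} = 3 · 1 = 3
  i = 1 (odd): ∫ x^1 ρ_sc = 0 (vanishes)
  i = 2 (even): a_2 · C_{1} = 1 · 1 = 1
  i = 3 (odd): ∫ x^3 ρ_sc = 0 (vanishes)

Summing the contributions: ∫_{−2}^{2} p(x) ρ_sc(x) dx = 3 + 1 = 4.


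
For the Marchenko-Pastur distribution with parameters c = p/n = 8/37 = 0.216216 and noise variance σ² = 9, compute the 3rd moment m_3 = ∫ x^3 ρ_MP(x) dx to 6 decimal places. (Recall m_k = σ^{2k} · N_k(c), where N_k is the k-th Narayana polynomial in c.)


E[X³] = σ⁶ (1 + 3c + c²) (third MP moment). With σ² = 9 (so σ⁶ = 729) and c = 8/37 = 0.216216: E[X³] = 729 · (1 + 3·0.216216 + (0.216216)²) = 729 · 1.695398.

So E[X^3] = 1235.945215.


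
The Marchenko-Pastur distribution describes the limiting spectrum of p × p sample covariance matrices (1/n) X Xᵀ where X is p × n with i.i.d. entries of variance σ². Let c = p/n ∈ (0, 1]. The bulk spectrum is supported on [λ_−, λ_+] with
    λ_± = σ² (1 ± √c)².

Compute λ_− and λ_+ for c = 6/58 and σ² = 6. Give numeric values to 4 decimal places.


c = 6/58 = 0.103448; √c = 0.321634.
λ_− = σ² (1 − √c)² = 6 · (1 − 0.321634)² = 6 · (0.678366)² = 2.761085.
λ_+ = σ² (1 + √c)² = 6 · (1 + 0.321634)² = 6 · (1.321634)² = 10.480295.

Rounded to 4 decimal places: λ_− ≈ 2.7611, λ_+ ≈ 10.4803.


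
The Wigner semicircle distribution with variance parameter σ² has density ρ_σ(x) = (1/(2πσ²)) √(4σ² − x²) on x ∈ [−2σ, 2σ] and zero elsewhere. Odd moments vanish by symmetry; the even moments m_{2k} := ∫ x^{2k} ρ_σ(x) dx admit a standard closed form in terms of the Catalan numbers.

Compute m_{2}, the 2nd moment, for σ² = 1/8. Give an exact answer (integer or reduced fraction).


By the scaled semicircle moment identity, m_{2k} = σ^{2k} · C_k with k = 1.
C_1 = (1/(k+1)) · C(2k, k) = (1/2) · C(2, 1) = (1/2) · 2 = 1.
σ^{2k} = (σ²)^k = (1/8)^1 = 1/8.

Therefore m_{2} = σ^{2} · C_1 = (1/8) · 1 = 1/8.


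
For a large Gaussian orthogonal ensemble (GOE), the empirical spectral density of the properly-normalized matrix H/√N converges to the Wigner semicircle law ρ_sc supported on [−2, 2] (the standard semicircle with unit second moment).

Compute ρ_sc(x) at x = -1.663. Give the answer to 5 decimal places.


ρ_sc(x) = (1/(2π)) √(4 − x²). With x = -1.663:
  4 − x² = 4 − (-1.663)² = 4 − 2.765569 = 1.234431.
  √(4 − x²) = 1.111050.
  1/(2π) = 0.159155.
  ρ_sc(-1.663) = 0.159155 · 1.111050 = 0.176829.

Rounded to 5 decimal places: ρ_sc(-1.663) ≈ 0.17683.


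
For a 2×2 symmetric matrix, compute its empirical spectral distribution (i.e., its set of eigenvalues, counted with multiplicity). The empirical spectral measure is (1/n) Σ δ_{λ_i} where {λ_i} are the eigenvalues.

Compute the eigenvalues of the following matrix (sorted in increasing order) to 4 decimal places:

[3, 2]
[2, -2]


Since M is real symmetric, both eigenvalues are real; they are the roots of det(λI − M) = λ² − (tr M) λ + det M.
tr M = 3 + (-2) = 1.
det M = 3·(-2) − 2² = -6 − 4 = -10.
Characteristic polynomial: λ² − λ − 10 = 0.
Discriminant Δ = (tr M)² − 4·det M = 1 − (-40) = 41; √Δ = 6.403124.
λ = (tr M ± √Δ)/2 = (1 ± 6.403124)/2, giving (tr M − √Δ)/2 = -2.7016 and (tr M + √Δ)/2 = 3.7016.

Eigenvalues sorted in increasing order: [-2.7016, 3.7016].


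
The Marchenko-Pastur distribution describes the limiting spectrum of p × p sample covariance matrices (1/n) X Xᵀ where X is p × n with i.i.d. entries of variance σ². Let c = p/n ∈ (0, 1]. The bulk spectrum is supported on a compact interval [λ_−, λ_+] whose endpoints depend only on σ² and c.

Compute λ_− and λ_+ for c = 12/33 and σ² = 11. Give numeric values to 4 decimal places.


c = 12/33 = 0.363636; √c = 0.603023.
λ_− = σ² (1 − √c)² = 11 · (1 − 0.603023)² = 11 · (0.396977)² = 1.733501.
λ_+ = σ² (1 + √c)² = 11 · (1 + 0.603023)² = 11 · (1.603023)² = 28.266499.

Rounded to 4 decimal places: λ_− ≈ 1.7335, λ_+ ≈ 28.2665.


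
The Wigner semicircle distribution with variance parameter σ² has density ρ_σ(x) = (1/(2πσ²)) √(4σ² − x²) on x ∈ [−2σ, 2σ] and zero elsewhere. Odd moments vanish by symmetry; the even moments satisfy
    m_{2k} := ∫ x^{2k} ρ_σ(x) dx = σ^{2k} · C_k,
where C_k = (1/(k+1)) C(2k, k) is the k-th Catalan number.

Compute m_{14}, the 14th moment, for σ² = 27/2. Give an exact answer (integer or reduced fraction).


By the scaled semicircle moment identity, m_{2k} = σ^{2k} · C_k with k = 7.
C_7 = (1/(k+1)) · C(2k, k) = (1/8) · C(14, 7) = (1/8) · 3432 = 429.
σ^{2k} = (σ²)^k = (27/2)^7 = 10460353203/128.

Therefore m_{14} = σ^{14} · C_7 = (10460353203/128) · 429 = 4487491524087/128.


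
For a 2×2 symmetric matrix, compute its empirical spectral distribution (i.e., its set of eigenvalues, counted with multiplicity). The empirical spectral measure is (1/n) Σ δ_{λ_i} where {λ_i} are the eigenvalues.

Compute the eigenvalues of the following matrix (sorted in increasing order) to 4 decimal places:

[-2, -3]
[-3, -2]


Since M is real symmetric, both eigenvalues are real; they are the roots of det(λI − M) = λ² − (tr M) λ + det M.
tr M = -2 + (-2) = -4.
det M = (-2)·(-2) − (-3)² = 4 − 9 = -5.
Characteristic polynomial: λ² + 4λ − 5 = 0.
Discriminant Δ = (tr M)² − 4·det M = 16 − (-20) = 36; √Δ = 6.000000.
λ = (tr M ± √Δ)/2 = (-4 ± 6.000000)/2, giving (tr M − √Δ)/2 = -5.0000 and (tr M + √Δ)/2 = 1.0000.

Eigenvalues sorted in increasing order: [-5.0000, 1.0000].


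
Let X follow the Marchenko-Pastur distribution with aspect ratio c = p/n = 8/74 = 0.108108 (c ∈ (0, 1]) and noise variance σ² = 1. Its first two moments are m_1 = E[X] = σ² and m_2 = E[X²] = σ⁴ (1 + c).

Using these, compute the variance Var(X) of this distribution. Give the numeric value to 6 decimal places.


m_1 = E[X] = σ² = 1, so m_1² = 1.
m_2 = E[X²] = σ⁴ (1 + c) = 1 · (1 + 0.108108) = 1 · 1.108108 = 1.108108.
(Note m_2 − m_1² simplifies to c · σ⁴ = 0.108108 · 1.)

Var(X) = m_2 − m_1² = 1.108108 − 1 = 0.108108.


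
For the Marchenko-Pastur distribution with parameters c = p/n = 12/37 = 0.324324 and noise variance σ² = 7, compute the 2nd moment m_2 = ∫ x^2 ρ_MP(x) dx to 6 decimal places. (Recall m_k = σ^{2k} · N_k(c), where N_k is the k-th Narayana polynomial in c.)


E[X²] = σ⁴ (1 + c) (second MP moment). With σ² = 7 (so σ⁴ = 49) and c = 12/37 = 0.324324: E[X²] = 49 · (1 + 0.324324) = 49 · 1.324324.

So E[X^2] = 64.891892.


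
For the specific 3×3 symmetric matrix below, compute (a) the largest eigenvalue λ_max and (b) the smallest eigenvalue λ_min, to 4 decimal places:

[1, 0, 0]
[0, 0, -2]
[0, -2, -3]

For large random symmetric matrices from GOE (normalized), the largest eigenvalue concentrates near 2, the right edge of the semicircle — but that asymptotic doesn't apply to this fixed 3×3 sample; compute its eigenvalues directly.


Since M is real symmetric, all three eigenvalues are real; they are the roots of det(λI − M) = λ³ − (tr M) λ² + s λ − det M, where s is the sum of the principal 2×2 minors.
tr M = 1 + 0 + (-3) = -2.
s = (1·0 − 0²) + (1·(-3) − 0²) + (0·(-3) − (-2)²) = 0 + (-3) + (-4) = -7.
det M (expand along row 1) = 1·(-4) − 0·0 + 0·0 = -4.
Characteristic polynomial: λ³ + 2λ² − 7λ + 4 = 0.
Substitute λ = y + (tr M)/3 = y − 0.666667 to remove the quadratic term: y³ + p·y + q = 0 with p = s − (tr M)²/3 = -8.333333 and q = −2(tr M)³/27 + (tr M)·s/3 − det M = 9.259259.
Three real roots ⇒ use the trigonometric (Viète) form: r = 2√(−p/3) = 3.333333, φ = arccos(3q/(p·r)) = arccos(-1.000000) = 3.141593 rad.
y_k = r·cos(φ/3 − 2πk/3) for k = 0, 1, 2 gives y = 1.666667, 1.666667, -3.333333.
λ_k = y_k − 0.666667 gives λ = 1.0000, 1.0000, -4.0000 (check: the sum is -2.0000 = tr M).

Hence λ_max = 1.0000 and λ_min = -4.0000.


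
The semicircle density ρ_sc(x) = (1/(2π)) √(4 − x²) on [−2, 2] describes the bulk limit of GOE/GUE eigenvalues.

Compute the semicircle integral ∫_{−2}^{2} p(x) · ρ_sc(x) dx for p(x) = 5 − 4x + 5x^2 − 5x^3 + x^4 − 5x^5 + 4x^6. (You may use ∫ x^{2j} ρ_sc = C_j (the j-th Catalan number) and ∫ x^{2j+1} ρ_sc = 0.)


Write p(x) = Σ a_i x^i, split into monomials and integrate each against ρ_sc separately.
Using ∫ x^{2j} ρ_sc = C_j = (1/(j+1)) C(2j, j) (Catalan numbers) and ∫ x^{2j+1} ρ_sc = 0 (odd monomials vanish by symmetry):
  i = 0 (even): a_0 · C_{0} = 5 · 1 = 5
  i = 1 (odd): ∫ x^1 ρ_sc = 0 (vanishes)
  i = 2 (even): a_2 · C_{1} = 5 · 1 = 5
  i = 3 (odd): ∫ x^3 ρ_sc = 0 (vanishes)
  i = 4 (even): a_4 · C_{2} = 1 · 2 = 2
  i = 5 (odd): ∫ x^5 ρ_sc = 0 (vanishes)
  i = 6 (even): a_6 · C_{3} = 4 · 5 = 20

Summing the contributions: ∫_{−2}^{2} p(x) ρ_sc(x) dx = 5 + 5 + 2 + 20 = 32.


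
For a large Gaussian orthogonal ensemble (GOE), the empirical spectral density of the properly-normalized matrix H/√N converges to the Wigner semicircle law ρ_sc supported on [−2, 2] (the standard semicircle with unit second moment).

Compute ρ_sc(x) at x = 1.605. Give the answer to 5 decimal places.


ρ_sc(x) = (1/(2π)) √(4 − x²). With x = 1.605:
  4 − x² = 4 − (1.605)² = 4 − 2.576025 = 1.423975.
  √(4 − x²) = 1.193304.
  1/(2π) = 0.159155.
  ρ_sc(1.605) = 0.159155 · 1.193304 = 0.189920.

Rounded to 5 decimal places: ρ_sc(1.605) ≈ 0.18992.


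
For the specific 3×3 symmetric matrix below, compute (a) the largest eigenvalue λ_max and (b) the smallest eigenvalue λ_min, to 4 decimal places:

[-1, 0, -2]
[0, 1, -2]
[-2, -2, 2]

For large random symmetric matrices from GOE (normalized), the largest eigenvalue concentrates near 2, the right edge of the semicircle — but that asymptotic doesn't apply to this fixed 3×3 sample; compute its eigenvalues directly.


Since M is real symmetric, all three eigenvalues are real; they are the roots of det(λI − M) = λ³ − (tr M) λ² + s λ − det M, where s is the sum of the principal 2×2 minors.
tr M = -1 + 1 + 2 = 2.
s = ((-1)·1 − 0²) + ((-1)·2 − (-2)²) + (1·2 − (-2)²) = -1 + (-6) + (-2) = -9.
det M (expand along row 1) = (-1)·(-2) − 0·(-4) + (-2)·2 = -2.
Characteristic polynomial: λ³ − 2λ² − 9λ + 2 = 0.
Substitute λ = y + (tr M)/3 = y + 0.666667 to remove the quadratic term: y³ + p·y + q = 0 with p = s − (tr M)²/3 = -10.333333 and q = −2(tr M)³/27 + (tr M)·s/3 − det M = -4.592593.
Three real roots ⇒ use the trigonometric (Viète) form: r = 2√(−p/3) = 3.711843, φ = arccos(3q/(p·r)) = arccos(0.359211) = 1.203374 rad.
y_k = r·cos(φ/3 − 2πk/3) for k = 0, 1, 2 gives y = 3.417206, -0.453468, -2.963737.
λ_k = y_k + 0.666667 gives λ = 4.0839, 0.2132, -2.2971 (check: the sum is 2.0000 = tr M).

Hence λ_max = 4.0839 and λ_min = -2.2971.


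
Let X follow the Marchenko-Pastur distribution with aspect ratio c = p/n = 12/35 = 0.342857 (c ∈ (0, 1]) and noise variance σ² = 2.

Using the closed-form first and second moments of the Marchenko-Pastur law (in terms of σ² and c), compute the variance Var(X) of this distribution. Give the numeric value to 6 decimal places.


Recall the MP moments m_1 = E[X] = σ² and m_2 = E[X²] = σ⁴ (1 + c).
m_1 = E[X] = σ² = 2, so m_1² = 4.
m_2 = E[X²] = σ⁴ (1 + c) = 4 · (1 + 0.342857) = 4 · 1.342857 = 5.371429.
(Note m_2 − m_1² simplifies to c · σ⁴ = 0.342857 · 4.)

Var(X) = m_2 − m_1² = 5.371429 − 4 = 1.371429.


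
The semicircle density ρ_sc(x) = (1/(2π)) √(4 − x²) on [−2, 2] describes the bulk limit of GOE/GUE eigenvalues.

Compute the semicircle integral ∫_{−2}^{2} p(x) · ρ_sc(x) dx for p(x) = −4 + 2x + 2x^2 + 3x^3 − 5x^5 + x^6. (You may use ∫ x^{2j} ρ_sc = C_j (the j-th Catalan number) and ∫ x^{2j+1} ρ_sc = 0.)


Write p(x) = Σ a_i x^i, split into monomials and integrate each against ρ_sc separately.
Using ∫ x^{2j} ρ_sc = C_j = (1/(j+1)) C(2j, j) (Catalan numbers) and ∫ x^{2j+1} ρ_sc = 0 (odd monomials vanish by symmetry):
  i = 0 (even): a_0 · C_{0} = -4 · 1 = -4
  i = 1 (odd): ∫ x^1 ρ_sc = 0 (vanishes)
  i = 2 (even): a_2 · C_{1} = 2 · 1 = 2
  i = 3 (odd): ∫ x^3 ρ_sc = 0 (vanishes)
  i = 5 (odd): ∫ x^5 ρ_sc = 0 (vanishes)
  i = 6 (even): a_6 · C_{3} = 1 · 5 = 5

Summing the contributions: ∫_{−2}^{2} p(x) ρ_sc(x) dx = (-4) + 2 + 5 = 3.


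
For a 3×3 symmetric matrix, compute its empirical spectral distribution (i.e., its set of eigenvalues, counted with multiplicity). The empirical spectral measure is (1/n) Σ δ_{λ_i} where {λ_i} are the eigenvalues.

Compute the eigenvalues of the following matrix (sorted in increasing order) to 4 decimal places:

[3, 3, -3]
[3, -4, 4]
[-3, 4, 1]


Since M is real symmetric, all three eigenvalues are real; they are the roots of det(λI − M) = λ³ − (tr M) λ² + s λ − det M, where s is the sum of the principal 2×2 minors.
tr M = 3 + (-4) + 1 = 0.
s = (3·(-4) − 3²) + (3·1 − (-3)²) + ((-4)·1 − 4²) = -21 + (-6) + (-20) = -47.
det M (expand along row 1) = 3·(-20) − 3·15 + (-3)·0 = -105.
Characteristic polynomial: λ³ − 47λ + 105 = 0.
Substitute λ = y + (tr M)/3 = y + 0.000000 to remove the quadratic term: y³ + p·y + q = 0 with p = s − (tr M)²/3 = -47.000000 and q = −2(tr M)³/27 + (tr M)·s/3 − det M = 105.000000.
Three real roots ⇒ use the trigonometric (Viète) form: r = 2√(−p/3) = 7.916228, φ = arccos(3q/(p·r)) = arccos(-0.846631) = 2.580420 rad.
y_k = r·cos(φ/3 − 2πk/3) for k = 0, 1, 2 gives y = 5.164005, 2.614130, -7.778135.
λ_k = y_k + 0.000000 gives λ = 5.1640, 2.6141, -7.7781 (check: the sum is 0.0000 = tr M).

Eigenvalues sorted in increasing order: [-7.7781, 2.6141, 5.1640].


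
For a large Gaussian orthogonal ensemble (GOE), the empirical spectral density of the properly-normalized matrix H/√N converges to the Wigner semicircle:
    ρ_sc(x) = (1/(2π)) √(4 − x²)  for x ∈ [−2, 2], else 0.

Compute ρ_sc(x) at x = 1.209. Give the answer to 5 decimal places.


ρ_sc(x) = (1/(2π)) √(4 − x²). With x = 1.209:
  4 − x² = 4 − (1.209)² = 4 − 1.461681 = 2.538319.
  √(4 − x²) = 1.593210.
  1/(2π) = 0.159155.
  ρ_sc(1.209) = 0.159155 · 1.593210 = 0.253567.

Rounded to 5 decimal places: ρ_sc(1.209) ≈ 0.25357.


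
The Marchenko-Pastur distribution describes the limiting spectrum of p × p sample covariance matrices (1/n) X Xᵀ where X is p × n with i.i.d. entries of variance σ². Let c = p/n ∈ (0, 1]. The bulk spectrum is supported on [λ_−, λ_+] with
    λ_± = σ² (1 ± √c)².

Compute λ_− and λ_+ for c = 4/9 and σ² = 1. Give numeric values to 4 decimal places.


c = 4/9 = 0.444444; √c = 0.666667.
λ_− = σ² (1 − √c)² = 1 · (1 − 0.666667)² = 1 · (0.333333)² = 0.111111.
λ_+ = σ² (1 + √c)² = 1 · (1 + 0.666667)² = 1 · (1.666667)² = 2.777778.

Rounded to 4 decimal places: λ_− ≈ 0.1111, λ_+ ≈ 2.7778.


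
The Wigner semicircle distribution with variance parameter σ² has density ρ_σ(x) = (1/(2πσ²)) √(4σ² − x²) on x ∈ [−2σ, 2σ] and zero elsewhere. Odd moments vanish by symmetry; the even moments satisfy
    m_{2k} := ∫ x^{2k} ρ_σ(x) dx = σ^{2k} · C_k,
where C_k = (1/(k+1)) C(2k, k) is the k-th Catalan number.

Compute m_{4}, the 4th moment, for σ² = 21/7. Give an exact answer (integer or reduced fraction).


By the scaled semicircle moment identity, m_{2k} = σ^{2k} · C_k with k = 2.
C_2 = (1/(k+1)) · C(2k, k) = (1/3) · C(4, 2) = (1/3) · 6 = 2.
σ^{2k} = (σ²)^k = (21/7)^2 = 9.

Therefore m_{4} = σ^{4} · C_2 = 9 · 2 = 18.


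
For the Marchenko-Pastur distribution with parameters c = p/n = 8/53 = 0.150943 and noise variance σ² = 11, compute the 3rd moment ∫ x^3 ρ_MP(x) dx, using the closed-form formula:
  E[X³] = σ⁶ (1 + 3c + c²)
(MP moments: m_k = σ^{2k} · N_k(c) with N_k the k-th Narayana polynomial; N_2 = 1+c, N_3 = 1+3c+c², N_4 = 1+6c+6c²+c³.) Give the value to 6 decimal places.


E[X³] = σ⁶ (1 + 3c + c²) (third MP moment). With σ² = 11 (so σ⁶ = 1331) and c = 8/53 = 0.150943: E[X³] = 1331 · (1 + 3·0.150943 + (0.150943)²) = 1331 · 1.475614.

So E[X^3] = 1964.042364.


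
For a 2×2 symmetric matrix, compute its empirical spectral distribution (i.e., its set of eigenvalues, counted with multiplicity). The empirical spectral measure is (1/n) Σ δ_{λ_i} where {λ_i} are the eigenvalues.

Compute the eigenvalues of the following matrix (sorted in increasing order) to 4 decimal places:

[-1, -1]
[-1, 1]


Since M is real symmetric, both eigenvalues are real; they are the roots of det(λI − M) = λ² − (tr M) λ + det M.
tr M = -1 + 1 = 0.
det M = (-1)·1 − (-1)² = -1 − 1 = -2.
Characteristic polynomial: λ² − 2 = 0.
Discriminant Δ = (tr M)² − 4·det M = 0 − (-8) = 8; √Δ = 2.828427.
λ = (tr M ± √Δ)/2 = (0 ± 2.828427)/2, giving (tr M − √Δ)/2 = -1.4142 and (tr M + √Δ)/2 = 1.4142.

Eigenvalues sorted in increasing order: [-1.4142, 1.4142].


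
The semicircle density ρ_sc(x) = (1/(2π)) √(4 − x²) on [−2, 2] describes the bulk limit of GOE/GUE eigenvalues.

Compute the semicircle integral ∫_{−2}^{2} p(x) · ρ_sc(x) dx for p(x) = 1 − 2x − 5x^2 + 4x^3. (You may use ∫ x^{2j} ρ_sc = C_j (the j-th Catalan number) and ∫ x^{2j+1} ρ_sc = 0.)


Write p(x) = Σ a_i x^i, split into monomials and integrate each against ρ_sc separately.
Using ∫ x^{2j} ρ_sc = C_j = (1/(j+1)) C(2j, j) (Catalan numbers) and ∫ x^{2j+1} ρ_sc = 0 (odd monomials vanish by symmetry):
  i = 0 (even): a_0 · C_{0} = 1 · 1 = 1
  i = 1 (odd): ∫ x^1 ρ_sc = 0 (vanishes)
  i = 2 (even): a_2 · C_{1} = -5 · 1 = -5
  i = 3 (odd): ∫ x^3 ρ_sc = 0 (vanishes)

Summing the contributions: ∫_{−2}^{2} p(x) ρ_sc(x) dx = 1 + (-5) = -4.
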